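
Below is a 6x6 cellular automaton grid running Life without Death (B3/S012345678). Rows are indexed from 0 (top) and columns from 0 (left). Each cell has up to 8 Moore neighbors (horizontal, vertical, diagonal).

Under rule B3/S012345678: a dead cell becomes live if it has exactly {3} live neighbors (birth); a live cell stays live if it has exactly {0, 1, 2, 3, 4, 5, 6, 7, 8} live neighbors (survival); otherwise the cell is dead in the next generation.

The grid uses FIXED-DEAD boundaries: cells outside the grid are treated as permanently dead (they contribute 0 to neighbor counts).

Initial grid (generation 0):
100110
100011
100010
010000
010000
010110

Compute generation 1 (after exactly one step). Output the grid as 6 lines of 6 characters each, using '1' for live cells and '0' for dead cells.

Simulating step by step:
Generation 0 (given above): 13 live cells
Generation 1: 20 live cells
(generation 1 grid is the final answer)

Answer: 100111
110011
110011
110000
110000
011110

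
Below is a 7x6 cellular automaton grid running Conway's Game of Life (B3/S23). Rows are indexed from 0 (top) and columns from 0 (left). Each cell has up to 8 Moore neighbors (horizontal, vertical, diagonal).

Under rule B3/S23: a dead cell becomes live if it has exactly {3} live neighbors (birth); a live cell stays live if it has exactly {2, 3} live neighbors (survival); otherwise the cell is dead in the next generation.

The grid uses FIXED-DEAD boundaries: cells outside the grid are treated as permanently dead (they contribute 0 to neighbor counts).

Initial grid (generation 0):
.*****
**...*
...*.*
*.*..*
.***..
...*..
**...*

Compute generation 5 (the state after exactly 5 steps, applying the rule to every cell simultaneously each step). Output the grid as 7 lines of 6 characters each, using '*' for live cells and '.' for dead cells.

Simulating step by step:
Generation 0 (given above): 20 live cells
Generation 1: 18 live cells
******
**...*
*.*..*
......
.*.**.
*..**.
......
Generation 2: 17 live cells
*.****
.....*
*.....
.****.
..***.
..***.
......
Generation 3: 16 live cells
...***
.*.*.*
.****.
.*..*.
.....*
..*.*.
...*..
Generation 4: 17 live cells
..**.*
.*...*
**...*
.*..**
...***
...**.
...*..
Generation 5: 18 live cells
(generation 5 grid is the final answer)

Answer: ..*.*.
**...*
***..*
****..
..*...
..*..*
...**.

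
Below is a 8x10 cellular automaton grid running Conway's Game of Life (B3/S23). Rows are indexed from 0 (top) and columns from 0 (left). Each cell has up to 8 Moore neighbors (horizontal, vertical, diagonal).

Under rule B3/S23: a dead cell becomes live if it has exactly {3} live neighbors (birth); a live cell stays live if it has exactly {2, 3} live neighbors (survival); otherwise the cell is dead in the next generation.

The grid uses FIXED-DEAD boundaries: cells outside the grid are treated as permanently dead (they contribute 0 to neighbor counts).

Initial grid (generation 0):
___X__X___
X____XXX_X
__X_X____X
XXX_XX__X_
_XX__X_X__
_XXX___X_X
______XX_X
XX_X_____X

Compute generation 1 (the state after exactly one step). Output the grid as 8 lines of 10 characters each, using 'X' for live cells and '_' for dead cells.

Answer: _____XXX__
___XXXXXX_
X_X_X__X_X
X___XXX_X_
_____X_X__
_X_X___X__
X__X__XX_X
________X_

Derivation:
Simulating step by step:
Generation 0 (given above): 32 live cells
Generation 1: 30 live cells
(generation 1 grid is the final answer)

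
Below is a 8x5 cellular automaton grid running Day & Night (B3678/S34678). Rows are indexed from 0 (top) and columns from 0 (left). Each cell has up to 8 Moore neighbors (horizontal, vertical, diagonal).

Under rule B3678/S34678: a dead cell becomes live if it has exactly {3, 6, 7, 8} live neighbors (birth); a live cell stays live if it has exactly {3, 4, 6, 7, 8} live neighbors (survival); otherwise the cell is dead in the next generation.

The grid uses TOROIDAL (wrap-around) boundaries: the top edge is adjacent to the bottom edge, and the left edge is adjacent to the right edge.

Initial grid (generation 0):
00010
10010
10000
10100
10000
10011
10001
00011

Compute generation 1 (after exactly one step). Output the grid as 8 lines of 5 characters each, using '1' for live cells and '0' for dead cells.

Answer: 00110
00000
00000
00001
10010
11000
10001
10011

Derivation:
Simulating step by step:
Generation 0 (given above): 14 live cells
Generation 1: 12 live cells
(generation 1 grid is the final answer)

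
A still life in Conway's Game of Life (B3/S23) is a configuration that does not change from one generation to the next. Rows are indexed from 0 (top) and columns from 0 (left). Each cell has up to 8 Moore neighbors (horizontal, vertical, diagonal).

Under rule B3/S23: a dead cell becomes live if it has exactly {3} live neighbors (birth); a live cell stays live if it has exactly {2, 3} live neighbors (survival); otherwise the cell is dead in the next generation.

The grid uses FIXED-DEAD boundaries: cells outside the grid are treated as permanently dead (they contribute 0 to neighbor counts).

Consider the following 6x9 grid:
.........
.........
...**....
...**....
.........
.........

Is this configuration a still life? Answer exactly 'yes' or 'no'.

Compute generation 1 and compare to generation 0 (given above):
Generation 1:
.........
.........
...**....
...**....
.........
.........
The grids are IDENTICAL -> still life.

Answer: yes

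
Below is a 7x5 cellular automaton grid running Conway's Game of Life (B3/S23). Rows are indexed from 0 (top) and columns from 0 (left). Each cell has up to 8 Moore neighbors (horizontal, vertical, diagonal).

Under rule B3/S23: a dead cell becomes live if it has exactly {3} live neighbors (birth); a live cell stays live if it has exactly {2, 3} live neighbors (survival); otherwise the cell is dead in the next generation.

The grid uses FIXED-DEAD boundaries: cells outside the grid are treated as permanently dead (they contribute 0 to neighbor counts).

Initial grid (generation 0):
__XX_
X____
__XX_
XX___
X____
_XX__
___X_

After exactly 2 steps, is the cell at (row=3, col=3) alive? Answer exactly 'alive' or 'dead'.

Simulating step by step:
Generation 0 (given above): 11 live cells
Generation 1: 11 live cells
_____
_X___
X_X__
XXX__
X_X__
_XX__
__X__
Generation 2: 12 live cells
_____
_X___
X_X__
X_XX_
X__X_
__XX_
_XX__

Cell (3,3) at generation 2: 1 -> alive

Answer: alive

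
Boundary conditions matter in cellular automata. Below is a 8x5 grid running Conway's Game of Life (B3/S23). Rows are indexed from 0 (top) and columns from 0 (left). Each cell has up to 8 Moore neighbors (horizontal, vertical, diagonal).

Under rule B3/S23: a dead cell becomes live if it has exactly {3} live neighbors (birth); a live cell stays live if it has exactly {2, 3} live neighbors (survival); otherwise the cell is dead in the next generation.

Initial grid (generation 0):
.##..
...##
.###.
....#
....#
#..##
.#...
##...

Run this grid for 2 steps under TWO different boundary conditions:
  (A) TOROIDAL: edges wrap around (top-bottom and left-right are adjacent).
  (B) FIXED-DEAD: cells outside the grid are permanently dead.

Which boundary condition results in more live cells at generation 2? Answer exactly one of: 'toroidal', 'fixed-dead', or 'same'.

Under TOROIDAL boundary, generation 2:
.###.
.....
.....
#..##
.#...
#####
.###.
#...#
Population = 17

Under FIXED-DEAD boundary, generation 2:
...#.
..#..
.....
.....
....#
..###
####.
###..
Population = 13

Comparison: toroidal=17, fixed-dead=13 -> toroidal

Answer: toroidal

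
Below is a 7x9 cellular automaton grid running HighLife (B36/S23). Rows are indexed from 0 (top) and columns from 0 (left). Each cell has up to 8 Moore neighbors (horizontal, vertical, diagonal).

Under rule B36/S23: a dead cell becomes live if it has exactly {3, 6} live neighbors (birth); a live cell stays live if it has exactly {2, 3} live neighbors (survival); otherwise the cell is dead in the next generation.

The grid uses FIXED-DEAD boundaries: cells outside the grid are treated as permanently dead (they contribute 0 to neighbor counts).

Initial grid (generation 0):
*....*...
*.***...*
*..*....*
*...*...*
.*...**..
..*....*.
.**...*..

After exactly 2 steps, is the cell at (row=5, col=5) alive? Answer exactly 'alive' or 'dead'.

Answer: alive

Derivation:
Simulating step by step:
Generation 0 (given above): 21 live cells
Generation 1: 25 live cells
.*.**....
*.***....
*.*....**
**..**.*.
.*...***.
..*..*.*.
.**......
Generation 2: 26 live cells
.*..*....
*...*....
***..****
*.*.***..
***....**
..*..*.*.
.**......

Cell (5,5) at generation 2: 1 -> alive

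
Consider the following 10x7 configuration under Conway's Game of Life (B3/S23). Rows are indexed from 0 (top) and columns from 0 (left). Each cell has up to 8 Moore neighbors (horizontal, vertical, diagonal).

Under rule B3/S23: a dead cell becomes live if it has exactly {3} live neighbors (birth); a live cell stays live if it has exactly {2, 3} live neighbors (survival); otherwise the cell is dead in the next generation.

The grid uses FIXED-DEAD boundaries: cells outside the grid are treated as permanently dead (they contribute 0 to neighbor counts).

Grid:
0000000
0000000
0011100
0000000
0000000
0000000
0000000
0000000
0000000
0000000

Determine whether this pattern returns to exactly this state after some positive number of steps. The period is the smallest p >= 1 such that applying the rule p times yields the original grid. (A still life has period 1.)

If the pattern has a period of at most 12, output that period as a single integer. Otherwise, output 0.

Simulating and comparing each generation to the original:
Gen 0 (original, given above): 3 live cells
Gen 1: 3 live cells, differs from original
Gen 2: 3 live cells, MATCHES original -> period = 2

Answer: 2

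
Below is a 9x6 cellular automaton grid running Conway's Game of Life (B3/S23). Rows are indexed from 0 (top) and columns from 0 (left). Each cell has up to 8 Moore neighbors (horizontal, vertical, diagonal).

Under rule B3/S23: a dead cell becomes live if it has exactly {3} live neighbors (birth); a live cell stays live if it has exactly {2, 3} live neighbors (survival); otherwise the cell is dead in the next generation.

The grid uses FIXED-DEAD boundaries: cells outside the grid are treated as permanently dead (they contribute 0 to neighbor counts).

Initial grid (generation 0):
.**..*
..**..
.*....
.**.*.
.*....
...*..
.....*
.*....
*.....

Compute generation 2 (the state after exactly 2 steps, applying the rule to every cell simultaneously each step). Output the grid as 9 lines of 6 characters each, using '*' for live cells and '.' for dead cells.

Answer: ..**..
.*.*..
**....
*.....
**....
......
......
......
......

Derivation:
Simulating step by step:
Generation 0 (given above): 14 live cells
Generation 1: 10 live cells
.***..
...*..
.*....
***...
.*.*..
......
......
......
......
Generation 2: 9 live cells
(generation 2 grid is the final answer)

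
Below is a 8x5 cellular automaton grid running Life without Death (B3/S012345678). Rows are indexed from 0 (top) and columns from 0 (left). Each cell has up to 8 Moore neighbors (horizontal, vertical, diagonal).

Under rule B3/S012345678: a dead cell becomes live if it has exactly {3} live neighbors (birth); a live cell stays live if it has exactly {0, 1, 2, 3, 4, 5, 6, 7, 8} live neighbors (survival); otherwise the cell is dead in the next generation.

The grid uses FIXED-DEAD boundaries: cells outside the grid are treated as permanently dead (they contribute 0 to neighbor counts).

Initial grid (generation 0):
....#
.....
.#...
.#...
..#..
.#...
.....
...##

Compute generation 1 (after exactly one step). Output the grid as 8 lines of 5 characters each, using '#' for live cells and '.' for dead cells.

Answer: ....#
.....
.#...
.##..
.##..
.#...
.....
...##

Derivation:
Simulating step by step:
Generation 0 (given above): 7 live cells
Generation 1: 9 live cells
(generation 1 grid is the final answer)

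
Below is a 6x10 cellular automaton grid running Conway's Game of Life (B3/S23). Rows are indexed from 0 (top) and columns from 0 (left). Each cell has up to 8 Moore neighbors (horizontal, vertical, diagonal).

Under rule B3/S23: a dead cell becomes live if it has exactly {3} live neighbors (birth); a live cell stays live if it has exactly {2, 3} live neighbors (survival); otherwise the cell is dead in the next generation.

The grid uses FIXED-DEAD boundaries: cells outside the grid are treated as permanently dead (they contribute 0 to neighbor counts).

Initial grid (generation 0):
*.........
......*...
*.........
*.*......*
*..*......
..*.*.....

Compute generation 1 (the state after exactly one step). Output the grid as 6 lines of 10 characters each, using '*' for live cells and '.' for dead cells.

Answer: ..........
..........
.*........
*.........
..**......
...*......

Derivation:
Simulating step by step:
Generation 0 (given above): 10 live cells
Generation 1: 5 live cells
(generation 1 grid is the final answer)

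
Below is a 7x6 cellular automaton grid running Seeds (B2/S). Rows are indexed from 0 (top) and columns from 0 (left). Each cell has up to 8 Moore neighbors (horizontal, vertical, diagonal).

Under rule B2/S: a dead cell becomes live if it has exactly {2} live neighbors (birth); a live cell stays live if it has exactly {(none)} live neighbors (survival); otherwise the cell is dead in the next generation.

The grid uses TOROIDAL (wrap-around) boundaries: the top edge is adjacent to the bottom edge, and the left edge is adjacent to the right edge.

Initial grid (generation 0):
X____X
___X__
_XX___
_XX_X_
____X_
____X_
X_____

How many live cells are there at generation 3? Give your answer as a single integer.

Simulating step by step:
Generation 0 (given above): 11 live cells
Generation 1: 13 live cells
_X__X_
____XX
X___X_
X____X
_XX___
___X__
_X__X_
Generation 2: 14 live cells
__X___
_X____
_X_X__
__XXX_
___XXX
X___X_
X____X
Generation 3: 11 live cells
_____X
X__X__
X_____
XX____
XX____
_X____
___XX_
Population at generation 3: 11

Answer: 11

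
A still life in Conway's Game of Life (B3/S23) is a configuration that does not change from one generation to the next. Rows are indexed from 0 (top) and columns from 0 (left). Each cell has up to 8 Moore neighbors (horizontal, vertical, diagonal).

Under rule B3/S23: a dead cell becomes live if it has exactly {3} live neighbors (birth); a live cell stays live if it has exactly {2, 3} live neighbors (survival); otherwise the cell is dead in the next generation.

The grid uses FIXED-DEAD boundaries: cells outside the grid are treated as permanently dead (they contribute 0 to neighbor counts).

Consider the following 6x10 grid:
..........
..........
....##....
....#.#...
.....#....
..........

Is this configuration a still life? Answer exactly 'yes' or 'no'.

Answer: yes

Derivation:
Compute generation 1 and compare to generation 0 (given above):
Generation 1:
..........
..........
....##....
....#.#...
.....#....
..........
The grids are IDENTICAL -> still life.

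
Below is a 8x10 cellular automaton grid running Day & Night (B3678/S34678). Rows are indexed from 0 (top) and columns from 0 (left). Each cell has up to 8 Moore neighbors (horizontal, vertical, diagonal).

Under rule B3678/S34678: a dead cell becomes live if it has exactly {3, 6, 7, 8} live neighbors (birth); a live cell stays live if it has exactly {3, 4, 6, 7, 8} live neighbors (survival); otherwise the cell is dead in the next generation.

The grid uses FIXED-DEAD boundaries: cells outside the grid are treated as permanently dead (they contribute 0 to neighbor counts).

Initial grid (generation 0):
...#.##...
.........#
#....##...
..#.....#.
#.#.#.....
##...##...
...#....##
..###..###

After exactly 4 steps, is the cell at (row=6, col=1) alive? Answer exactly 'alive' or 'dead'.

Answer: dead

Derivation:
Simulating step by step:
Generation 0 (given above): 25 live cells
Generation 1: 18 live cells
..........
....#.....
..........
...#.#....
...#.#....
.####.....
.#.#.##.##
...#....##
Generation 2: 15 live cells
..........
..........
....#.....
..........
...##.....
...#..#...
..##...###
..#.#..###
Generation 3: 13 live cells
..........
..........
..........
...##.....
..........
...#...##.
..###.##.#
.......#.#
Generation 4: 14 live cells
..........
..........
..........
..........
...##.....
..###.###.
...#..###.
...#..#...

Cell (6,1) at generation 4: 0 -> dead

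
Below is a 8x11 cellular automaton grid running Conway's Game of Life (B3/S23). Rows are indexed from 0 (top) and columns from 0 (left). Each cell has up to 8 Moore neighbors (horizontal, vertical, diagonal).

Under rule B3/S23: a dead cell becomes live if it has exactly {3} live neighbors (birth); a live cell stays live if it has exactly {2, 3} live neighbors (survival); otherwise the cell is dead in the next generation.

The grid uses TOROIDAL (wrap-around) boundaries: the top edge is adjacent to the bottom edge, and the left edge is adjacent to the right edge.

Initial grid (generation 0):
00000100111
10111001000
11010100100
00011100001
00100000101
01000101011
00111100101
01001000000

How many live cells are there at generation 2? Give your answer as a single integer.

Answer: 28

Derivation:
Simulating step by step:
Generation 0 (given above): 34 live cells
Generation 1: 44 live cells
11100100111
10110111000
11000110001
01010100001
00110110101
01000111001
01110110101
10100000101
Generation 2: 28 live cells
00001100100
00010001100
00010001001
01010001001
01010000001
01000000101
00011100101
00001110100
Population at generation 2: 28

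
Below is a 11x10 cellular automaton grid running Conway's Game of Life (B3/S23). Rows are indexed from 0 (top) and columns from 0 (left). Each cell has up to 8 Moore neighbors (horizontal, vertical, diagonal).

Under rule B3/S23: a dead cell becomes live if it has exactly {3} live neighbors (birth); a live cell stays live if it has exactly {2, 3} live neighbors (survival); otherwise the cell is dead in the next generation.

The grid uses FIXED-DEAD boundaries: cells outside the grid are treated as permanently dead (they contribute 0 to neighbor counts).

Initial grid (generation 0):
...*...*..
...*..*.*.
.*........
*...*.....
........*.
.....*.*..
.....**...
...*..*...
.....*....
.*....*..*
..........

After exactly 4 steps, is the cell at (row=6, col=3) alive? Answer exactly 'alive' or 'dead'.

Simulating step by step:
Generation 0 (given above): 19 live cells
Generation 1: 12 live cells
.......*..
..*....*..
..........
..........
..........
.....*.*..
....**.*..
....*.*...
.....**...
..........
..........
Generation 2: 8 live cells
..........
..........
..........
..........
..........
....**....
....*..*..
....*..*..
.....**...
..........
..........
Generation 3: 9 live cells
..........
..........
..........
..........
..........
....**....
...**.*...
....*..*..
.....**...
..........
..........
Generation 4: 10 live cells
..........
..........
..........
..........
..........
...***....
...*..*...
...**..*..
.....**...
..........
..........

Cell (6,3) at generation 4: 1 -> alive

Answer: alive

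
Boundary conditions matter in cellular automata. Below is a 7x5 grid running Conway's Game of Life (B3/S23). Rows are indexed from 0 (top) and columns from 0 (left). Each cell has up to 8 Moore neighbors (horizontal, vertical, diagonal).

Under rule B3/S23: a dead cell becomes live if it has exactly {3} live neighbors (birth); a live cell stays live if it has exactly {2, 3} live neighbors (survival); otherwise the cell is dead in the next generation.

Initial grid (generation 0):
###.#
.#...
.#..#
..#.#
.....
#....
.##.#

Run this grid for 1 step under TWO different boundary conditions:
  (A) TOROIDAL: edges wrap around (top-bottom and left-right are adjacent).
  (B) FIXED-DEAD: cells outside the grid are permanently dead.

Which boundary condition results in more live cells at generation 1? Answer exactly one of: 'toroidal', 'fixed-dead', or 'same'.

Under TOROIDAL boundary, generation 1:
....#
...##
.###.
#..#.
.....
##...
..#.#
Population = 12

Under FIXED-DEAD boundary, generation 1:
###..
...#.
.###.
...#.
.....
.#...
.#...
Population = 10

Comparison: toroidal=12, fixed-dead=10 -> toroidal

Answer: toroidal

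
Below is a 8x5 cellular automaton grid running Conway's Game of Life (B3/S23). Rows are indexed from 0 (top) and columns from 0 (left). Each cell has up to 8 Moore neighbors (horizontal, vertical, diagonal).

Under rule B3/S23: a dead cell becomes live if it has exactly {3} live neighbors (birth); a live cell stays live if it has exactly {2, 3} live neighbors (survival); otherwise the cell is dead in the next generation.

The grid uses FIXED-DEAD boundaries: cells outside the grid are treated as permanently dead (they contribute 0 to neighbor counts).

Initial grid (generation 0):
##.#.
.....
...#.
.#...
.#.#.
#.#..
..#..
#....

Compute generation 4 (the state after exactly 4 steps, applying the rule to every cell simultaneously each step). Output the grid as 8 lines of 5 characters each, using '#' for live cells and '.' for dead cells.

Simulating step by step:
Generation 0 (given above): 11 live cells
Generation 1: 5 live cells
.....
..#..
.....
.....
##...
..##.
.....
.....
Generation 2: 4 live cells
.....
.....
.....
.....
.##..
.##..
.....
.....
Generation 3: 4 live cells
.....
.....
.....
.....
.##..
.##..
.....
.....
Generation 4: 4 live cells
(generation 4 grid is the final answer)

Answer: .....
.....
.....
.....
.##..
.##..
.....
.....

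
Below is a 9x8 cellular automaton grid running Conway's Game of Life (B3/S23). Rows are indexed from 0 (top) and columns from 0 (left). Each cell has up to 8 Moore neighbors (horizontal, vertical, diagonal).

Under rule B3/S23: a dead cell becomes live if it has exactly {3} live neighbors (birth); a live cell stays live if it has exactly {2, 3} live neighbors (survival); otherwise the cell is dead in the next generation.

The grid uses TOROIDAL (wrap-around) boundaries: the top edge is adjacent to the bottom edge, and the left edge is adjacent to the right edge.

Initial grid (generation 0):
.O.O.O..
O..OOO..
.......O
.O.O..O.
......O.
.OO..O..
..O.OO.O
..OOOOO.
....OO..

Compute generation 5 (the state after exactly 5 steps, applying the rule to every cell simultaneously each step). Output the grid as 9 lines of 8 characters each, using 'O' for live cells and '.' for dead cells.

Simulating step by step:
Generation 0 (given above): 26 live cells
Generation 1: 25 live cells
..OO..O.
O.OO.OO.
O.OO.OOO
......OO
.O...OO.
.OOOOO..
........
..O.....
........
Generation 2: 28 live cells
.OOOOOOO
O.......
O.OO....
.OO.O...
OO.O...O
.OOOOOO.
.O..O...
........
..OO....
Generation 3: 26 live cells
OO..OOOO
O....OO.
O.OO....
....O..O
......OO
.....OOO
.O..O...
..OO....
.O...OO.
Generation 4: 30 live cells
.O..O...
..OO....
OO.OOOO.
O..O..OO
O.......
O....O.O
..OOOOO.
.OOOOO..
.O.O....
Generation 5: 23 live cells
(generation 5 grid is the final answer)

Answer: .O..O...
O.......
OO...OO.
..OO..O.
.O......
OO.O.O.O
O......O
.O....O.
OO...O..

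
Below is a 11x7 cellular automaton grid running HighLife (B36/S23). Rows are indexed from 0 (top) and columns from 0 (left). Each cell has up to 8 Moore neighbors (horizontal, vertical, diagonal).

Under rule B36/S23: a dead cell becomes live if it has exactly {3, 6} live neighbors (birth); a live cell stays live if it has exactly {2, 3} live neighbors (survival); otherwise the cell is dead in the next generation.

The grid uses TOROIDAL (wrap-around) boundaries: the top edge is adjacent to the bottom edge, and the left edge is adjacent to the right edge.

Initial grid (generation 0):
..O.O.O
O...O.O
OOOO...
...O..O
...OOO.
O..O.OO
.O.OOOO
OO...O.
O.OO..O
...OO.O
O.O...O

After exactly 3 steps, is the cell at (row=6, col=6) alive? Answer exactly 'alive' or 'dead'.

Answer: dead

Derivation:
Simulating step by step:
Generation 0 (given above): 37 live cells
Generation 1: 27 live cells
.......
....O.O
.OOOOO.
OO...OO
O.OO...
O......
OO.O...
......O
..OO...
....O..
OOO.O.O
Generation 2: 28 live cells
.O.O..O
..O.O..
.OOO...
..O..O.
..O....
O..O..O
OO....O
OO.O...
...O...
O...OO.
OO.O.O.
Generation 3: 29 live cells
.O.O.OO
O...O..
.O..O..
.......
.OOO..O
..O...O
.......
.O....O
OOOO..O
OOOO.O.
.O.O.O.

Cell (6,6) at generation 3: 0 -> dead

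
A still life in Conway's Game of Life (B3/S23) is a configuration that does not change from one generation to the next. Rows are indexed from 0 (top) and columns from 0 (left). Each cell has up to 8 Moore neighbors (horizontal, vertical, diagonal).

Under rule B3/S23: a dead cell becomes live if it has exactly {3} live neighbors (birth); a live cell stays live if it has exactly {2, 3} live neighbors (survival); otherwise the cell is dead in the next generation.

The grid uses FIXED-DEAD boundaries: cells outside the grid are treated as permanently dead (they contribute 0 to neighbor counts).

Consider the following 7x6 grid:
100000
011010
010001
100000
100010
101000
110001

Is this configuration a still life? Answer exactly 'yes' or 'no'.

Compute generation 1 and compare to generation 0 (given above):
Generation 1:
010000
111000
111000
110000
100000
100000
110000
Cell (0,0) differs: gen0=1 vs gen1=0 -> NOT a still life.

Answer: no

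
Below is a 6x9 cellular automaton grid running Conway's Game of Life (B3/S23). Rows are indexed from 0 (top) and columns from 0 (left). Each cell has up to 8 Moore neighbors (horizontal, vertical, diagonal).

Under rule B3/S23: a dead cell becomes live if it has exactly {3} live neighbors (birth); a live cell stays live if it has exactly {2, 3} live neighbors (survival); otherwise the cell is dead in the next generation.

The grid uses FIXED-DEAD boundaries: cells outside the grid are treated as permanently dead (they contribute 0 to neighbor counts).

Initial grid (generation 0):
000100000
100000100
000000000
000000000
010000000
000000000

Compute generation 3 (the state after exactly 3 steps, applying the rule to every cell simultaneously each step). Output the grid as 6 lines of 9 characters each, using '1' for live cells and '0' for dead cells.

Answer: 000000000
000000000
000000000
000000000
000000000
000000000

Derivation:
Simulating step by step:
Generation 0 (given above): 4 live cells
Generation 1: 0 live cells
000000000
000000000
000000000
000000000
000000000
000000000
Generation 2: 0 live cells
000000000
000000000
000000000
000000000
000000000
000000000
Generation 3: 0 live cells
(generation 3 grid is the final answer)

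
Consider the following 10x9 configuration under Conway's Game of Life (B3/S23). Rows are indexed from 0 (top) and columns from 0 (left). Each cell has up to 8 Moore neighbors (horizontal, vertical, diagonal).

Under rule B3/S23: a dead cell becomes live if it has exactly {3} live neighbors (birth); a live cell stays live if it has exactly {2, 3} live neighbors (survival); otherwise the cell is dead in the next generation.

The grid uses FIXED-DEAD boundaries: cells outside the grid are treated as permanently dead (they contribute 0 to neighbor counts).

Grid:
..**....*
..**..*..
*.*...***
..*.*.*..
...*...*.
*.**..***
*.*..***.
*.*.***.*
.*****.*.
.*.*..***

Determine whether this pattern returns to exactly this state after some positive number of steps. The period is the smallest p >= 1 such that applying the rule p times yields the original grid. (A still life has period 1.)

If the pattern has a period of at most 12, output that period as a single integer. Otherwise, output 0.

Simulating and comparing each generation to the original:
Gen 0 (original, given above): 44 live cells
Gen 1: 31 live cells, differs from original
Gen 2: 24 live cells, differs from original
Gen 3: 25 live cells, differs from original
Gen 4: 29 live cells, differs from original
Gen 5: 30 live cells, differs from original
Gen 6: 27 live cells, differs from original
Gen 7: 24 live cells, differs from original
Gen 8: 27 live cells, differs from original
Gen 9: 31 live cells, differs from original
Gen 10: 28 live cells, differs from original
Gen 11: 36 live cells, differs from original
Gen 12: 36 live cells, differs from original
No period found within 12 steps.

Answer: 0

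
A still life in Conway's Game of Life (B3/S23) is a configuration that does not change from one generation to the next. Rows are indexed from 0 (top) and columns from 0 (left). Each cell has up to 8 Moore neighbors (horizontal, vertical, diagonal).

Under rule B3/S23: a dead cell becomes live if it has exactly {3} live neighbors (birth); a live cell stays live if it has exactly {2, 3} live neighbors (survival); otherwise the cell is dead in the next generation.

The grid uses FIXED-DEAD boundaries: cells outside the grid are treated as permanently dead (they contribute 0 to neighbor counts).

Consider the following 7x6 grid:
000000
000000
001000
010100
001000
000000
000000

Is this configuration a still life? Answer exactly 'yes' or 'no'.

Compute generation 1 and compare to generation 0 (given above):
Generation 1:
000000
000000
001000
010100
001000
000000
000000
The grids are IDENTICAL -> still life.

Answer: yes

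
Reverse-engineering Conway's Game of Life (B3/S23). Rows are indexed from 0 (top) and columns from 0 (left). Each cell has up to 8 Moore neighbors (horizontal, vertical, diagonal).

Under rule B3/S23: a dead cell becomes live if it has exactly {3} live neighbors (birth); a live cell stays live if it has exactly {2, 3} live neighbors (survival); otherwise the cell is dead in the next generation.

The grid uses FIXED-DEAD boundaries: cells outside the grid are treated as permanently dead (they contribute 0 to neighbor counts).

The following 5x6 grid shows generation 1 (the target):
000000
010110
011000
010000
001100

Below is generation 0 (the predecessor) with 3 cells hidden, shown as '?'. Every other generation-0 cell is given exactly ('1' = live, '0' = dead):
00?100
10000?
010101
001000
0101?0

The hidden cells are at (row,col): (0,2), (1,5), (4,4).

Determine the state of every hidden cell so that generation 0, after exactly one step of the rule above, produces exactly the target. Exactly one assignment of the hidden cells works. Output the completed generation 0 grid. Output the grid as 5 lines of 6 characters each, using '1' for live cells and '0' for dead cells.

Hidden generation-0 cells (in order): (0,2), (1,5), (4,4).
A hidden cell only influences target cells in its own 3x3 neighborhood. Try each of the 2^3 = 8 assignments, step the completed generation 0 forward once under B3/S23, and compare with the target:
  (0,2)=0 (1,5)=0 (4,4)=0 -> step gives (1,1)='0' but target has '1' -> reject
  (0,2)=0 (1,5)=0 (4,4)=1 -> step gives (1,1)='0' but target has '1' -> reject
  (0,2)=0 (1,5)=1 (4,4)=0 -> step gives (1,1)='0' but target has '1' -> reject
  (0,2)=0 (1,5)=1 (4,4)=1 -> step gives (1,1)='0' but target has '1' -> reject
  (0,2)=1 (1,5)=0 (4,4)=0 -> step gives (3,3)='1' but target has '0' -> reject
  (0,2)=1 (1,5)=0 (4,4)=1 -> step reproduces the target at every cell -> ACCEPT
  (0,2)=1 (1,5)=1 (4,4)=0 -> step gives (1,4)='0' but target has '1' -> reject
  (0,2)=1 (1,5)=1 (4,4)=1 -> step gives (1,4)='0' but target has '1' -> reject
Unique solution: (0,2)=live, (1,5)=dead, (4,4)=live.
Check: live-neighbor counts of every cell in the completed generation 0:
121110
134331
223120
234442
113211
Applying B3/S23 to generation 0 with these counts gives:
000000
010110
011000
010000
001100
which matches the target exactly.

Answer: 001100
100000
010101
001000
010110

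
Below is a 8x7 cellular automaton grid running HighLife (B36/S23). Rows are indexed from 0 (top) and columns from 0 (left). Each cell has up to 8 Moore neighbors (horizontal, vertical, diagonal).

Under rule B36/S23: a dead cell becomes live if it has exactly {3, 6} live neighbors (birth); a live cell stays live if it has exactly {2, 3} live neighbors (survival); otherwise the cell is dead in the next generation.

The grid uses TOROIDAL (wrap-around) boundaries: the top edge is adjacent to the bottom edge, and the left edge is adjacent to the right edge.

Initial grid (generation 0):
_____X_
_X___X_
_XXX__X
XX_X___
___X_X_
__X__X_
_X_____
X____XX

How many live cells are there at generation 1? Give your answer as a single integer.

Simulating step by step:
Generation 0 (given above): 18 live cells
Generation 1: 27 live cells
X___XX_
XX__XXX
___XX_X
XXXX__X
_X_X__X
__X_X__
XX___X_
X____XX
Population at generation 1: 27

Answer: 27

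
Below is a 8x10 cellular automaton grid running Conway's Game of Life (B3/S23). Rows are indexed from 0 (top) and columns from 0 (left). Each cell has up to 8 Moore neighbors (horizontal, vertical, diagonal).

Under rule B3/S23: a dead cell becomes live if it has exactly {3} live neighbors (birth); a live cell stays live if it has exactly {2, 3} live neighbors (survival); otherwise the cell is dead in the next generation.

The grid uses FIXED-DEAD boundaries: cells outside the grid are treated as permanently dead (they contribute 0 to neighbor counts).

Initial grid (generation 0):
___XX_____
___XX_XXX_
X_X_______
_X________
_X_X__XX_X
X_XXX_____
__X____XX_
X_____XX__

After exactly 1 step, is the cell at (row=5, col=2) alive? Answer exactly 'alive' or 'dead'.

Answer: dead

Derivation:
Simulating step by step:
Generation 0 (given above): 25 live cells
Generation 1: 27 live cells
___XXX_X__
__X_XX_X__
_XXX___X__
XX________
XX_XX_____
____X_X___
__X___XXX_
______XXX_

Cell (5,2) at generation 1: 0 -> dead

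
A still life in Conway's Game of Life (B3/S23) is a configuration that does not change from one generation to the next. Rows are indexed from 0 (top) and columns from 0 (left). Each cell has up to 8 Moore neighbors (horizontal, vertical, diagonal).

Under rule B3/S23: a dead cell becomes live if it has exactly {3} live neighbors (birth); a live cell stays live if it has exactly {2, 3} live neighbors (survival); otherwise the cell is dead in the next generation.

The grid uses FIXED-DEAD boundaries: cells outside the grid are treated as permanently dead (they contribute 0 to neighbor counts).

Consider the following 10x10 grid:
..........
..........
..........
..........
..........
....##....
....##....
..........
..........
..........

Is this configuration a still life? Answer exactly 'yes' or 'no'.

Compute generation 1 and compare to generation 0 (given above):
Generation 1:
..........
..........
..........
..........
..........
....##....
....##....
..........
..........
..........
The grids are IDENTICAL -> still life.

Answer: yes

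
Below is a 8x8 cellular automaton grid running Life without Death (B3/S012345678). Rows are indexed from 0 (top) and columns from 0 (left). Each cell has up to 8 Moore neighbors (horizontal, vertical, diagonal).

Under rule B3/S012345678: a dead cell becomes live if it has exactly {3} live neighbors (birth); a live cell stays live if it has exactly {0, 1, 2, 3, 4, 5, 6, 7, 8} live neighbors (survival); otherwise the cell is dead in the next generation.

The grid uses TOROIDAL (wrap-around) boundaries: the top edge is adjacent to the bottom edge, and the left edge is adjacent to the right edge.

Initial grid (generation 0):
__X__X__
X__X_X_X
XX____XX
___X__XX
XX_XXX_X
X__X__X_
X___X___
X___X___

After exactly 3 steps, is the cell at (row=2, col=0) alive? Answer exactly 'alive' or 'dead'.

Simulating step by step:
Generation 0 (given above): 26 live cells
Generation 1: 43 live cells
XXXX_XXX
X_XXXX_X
XXX_XXXX
___X__XX
XX_XXX_X
X_XX__X_
XX_XXX__
XX_XXX__
Generation 2: 44 live cells
XXXX_XXX
X_XXXX_X
XXX_XXXX
___X__XX
XX_XXX_X
X_XX__X_
XX_XXXX_
XX_XXX__
Generation 3: 44 live cells
XXXX_XXX
X_XXXX_X
XXX_XXXX
___X__XX
XX_XXX_X
X_XX__X_
XX_XXXX_
XX_XXX__

Cell (2,0) at generation 3: 1 -> alive

Answer: alive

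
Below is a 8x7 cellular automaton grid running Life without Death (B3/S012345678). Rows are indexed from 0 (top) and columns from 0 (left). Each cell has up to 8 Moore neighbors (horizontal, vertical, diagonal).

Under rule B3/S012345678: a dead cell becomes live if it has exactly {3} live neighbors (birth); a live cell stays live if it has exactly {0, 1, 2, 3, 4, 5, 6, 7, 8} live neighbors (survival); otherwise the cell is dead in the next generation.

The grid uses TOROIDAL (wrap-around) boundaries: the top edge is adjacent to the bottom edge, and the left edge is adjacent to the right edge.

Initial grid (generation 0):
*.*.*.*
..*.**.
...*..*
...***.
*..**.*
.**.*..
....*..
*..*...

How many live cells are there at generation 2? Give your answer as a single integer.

Simulating step by step:
Generation 0 (given above): 22 live cells
Generation 1: 35 live cells
*.*.*.*
***.**.
..**..*
*.****.
**.**.*
***.*..
.**.*..
**.****
Generation 2: 36 live cells
*.*.*.*
***.**.
..**..*
*.****.
**.**.*
***.*.*
.**.*..
**.****
Population at generation 2: 36

Answer: 36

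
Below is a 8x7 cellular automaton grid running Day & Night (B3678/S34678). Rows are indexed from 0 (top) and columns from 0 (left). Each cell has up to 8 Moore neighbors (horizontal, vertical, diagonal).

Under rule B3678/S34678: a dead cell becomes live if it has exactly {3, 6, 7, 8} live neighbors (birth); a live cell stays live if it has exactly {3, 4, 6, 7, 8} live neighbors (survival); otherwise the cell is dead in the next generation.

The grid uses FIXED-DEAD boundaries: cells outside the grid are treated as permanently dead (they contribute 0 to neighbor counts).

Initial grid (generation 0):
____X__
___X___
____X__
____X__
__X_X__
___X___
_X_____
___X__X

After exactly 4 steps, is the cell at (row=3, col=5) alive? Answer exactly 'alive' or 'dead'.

Answer: dead

Derivation:
Simulating step by step:
Generation 0 (given above): 10 live cells
Generation 1: 5 live cells
_______
____X__
___X___
_____X_
_______
__X____
__X____
_______
Generation 2: 1 live cells
_______
_______
____X__
_______
_______
_______
_______
_______
Generation 3: 0 live cells
_______
_______
_______
_______
_______
_______
_______
_______
Generation 4: 0 live cells
_______
_______
_______
_______
_______
_______
_______
_______

Cell (3,5) at generation 4: 0 -> dead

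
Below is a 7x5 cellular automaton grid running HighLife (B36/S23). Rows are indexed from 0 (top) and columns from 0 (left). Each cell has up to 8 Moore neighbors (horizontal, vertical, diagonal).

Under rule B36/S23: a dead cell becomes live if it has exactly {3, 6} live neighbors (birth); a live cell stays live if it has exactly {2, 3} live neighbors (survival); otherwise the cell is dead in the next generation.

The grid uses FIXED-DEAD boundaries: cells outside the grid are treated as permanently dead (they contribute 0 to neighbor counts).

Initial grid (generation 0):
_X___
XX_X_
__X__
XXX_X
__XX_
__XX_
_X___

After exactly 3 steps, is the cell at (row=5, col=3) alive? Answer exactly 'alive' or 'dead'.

Answer: alive

Derivation:
Simulating step by step:
Generation 0 (given above): 14 live cells
Generation 1: 10 live cells
XXX__
XX___
_X___
_____
____X
_X_X_
__X__
Generation 2: 7 live cells
X_X__
_____
XX___
_____
_____
__XX_
__X__
Generation 3: 5 live cells
_____
X____
_____
_____
_____
__XX_
__XX_

Cell (5,3) at generation 3: 1 -> alive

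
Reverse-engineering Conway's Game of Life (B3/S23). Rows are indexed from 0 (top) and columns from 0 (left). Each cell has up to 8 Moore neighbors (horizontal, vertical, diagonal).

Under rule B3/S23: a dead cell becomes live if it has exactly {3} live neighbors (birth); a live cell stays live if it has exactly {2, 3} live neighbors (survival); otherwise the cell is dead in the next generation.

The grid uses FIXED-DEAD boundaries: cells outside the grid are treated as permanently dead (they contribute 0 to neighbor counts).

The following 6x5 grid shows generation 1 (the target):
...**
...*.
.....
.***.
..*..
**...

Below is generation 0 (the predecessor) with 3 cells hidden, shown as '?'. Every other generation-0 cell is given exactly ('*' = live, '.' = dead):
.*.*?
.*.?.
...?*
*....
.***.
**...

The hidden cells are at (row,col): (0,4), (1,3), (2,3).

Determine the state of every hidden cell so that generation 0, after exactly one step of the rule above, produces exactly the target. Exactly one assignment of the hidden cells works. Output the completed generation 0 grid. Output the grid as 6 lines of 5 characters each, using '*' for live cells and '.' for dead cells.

Answer: .*.**
.*.*.
....*
*....
.***.
**...

Derivation:
Hidden generation-0 cells (in order): (0,4), (1,3), (2,3).
A hidden cell only influences target cells in its own 3x3 neighborhood. Try each of the 2^3 = 8 assignments, step the completed generation 0 forward once under B3/S23, and compare with the target:
  (0,4)=. (1,3)=. (2,3)=. -> step gives (0,2)='*' but target has '.' -> reject
  (0,4)=. (1,3)=. (2,3)=* -> step gives (0,2)='*' but target has '.' -> reject
  (0,4)=. (1,3)=* (2,3)=. -> step gives (0,3)='.' but target has '*' -> reject
  (0,4)=. (1,3)=* (2,3)=* -> step gives (0,3)='.' but target has '*' -> reject
  (0,4)=* (1,3)=. (2,3)=. -> step gives (0,2)='*' but target has '.' -> reject
  (0,4)=* (1,3)=. (2,3)=* -> step gives (0,2)='*' but target has '.' -> reject
  (0,4)=* (1,3)=* (2,3)=. -> step reproduces the target at every cell -> ACCEPT
  (0,4)=* (1,3)=* (2,3)=* -> step gives (1,3)='.' but target has '*' -> reject
Unique solution: (0,4)=live, (1,3)=live, (2,3)=dead.
Check: live-neighbor counts of every cell in the completed generation 0:
21422
21434
22221
13332
44311
23421
Applying B3/S23 to generation 0 with these counts gives:
...**
...*.
.....
.***.
..*..
**...
which matches the target exactly.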